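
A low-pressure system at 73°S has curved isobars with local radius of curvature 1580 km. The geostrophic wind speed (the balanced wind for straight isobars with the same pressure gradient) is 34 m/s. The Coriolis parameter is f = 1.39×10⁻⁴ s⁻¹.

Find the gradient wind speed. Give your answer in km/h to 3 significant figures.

Around a low, centrifugal force acts outward with Coriolis, so pressure-gradient force balances both:
(1/ρ)|∂P/∂n| = fV + V²/R  →  V² + fR·V − fR·V_g = 0
With fR = 1.39×10⁻⁴ × 1580×10³ m = 220 m/s:
V = [−fR + √((fR)² + 4 fR V_g)]/2 = [−220 + √(220² + 4×220×34)]/2 = 29.9 m/s
Subgeostrophic (V < V_g = 34 m/s), as expected around a low.
Converting: 29.9 m/s × 3.6 = 108 km/h

108 km/h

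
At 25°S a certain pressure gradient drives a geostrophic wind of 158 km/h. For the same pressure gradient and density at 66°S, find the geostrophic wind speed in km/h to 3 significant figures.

With the same pressure gradient and density, V_g ∝ 1/f ∝ 1/sin φ.
V₂ = V₁ · sin φ₁ / sin φ₂ = 158 × sin 25° / sin 66°
V₂ = 158 × 0.4226/0.9135 = 73.1 km/h

73.1 km/h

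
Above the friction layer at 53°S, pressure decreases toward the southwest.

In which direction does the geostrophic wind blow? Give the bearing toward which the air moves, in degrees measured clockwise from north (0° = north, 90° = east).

The pressure-gradient force points toward the southwest (bearing 225°).
Geostrophic balance: in the Southern Hemisphere the Coriolis force deflects motion to the left, so the geostrophic wind blows 90° to the left of the pressure-gradient force (low pressure on the right).
Rotating 225° by 90° counterclockwise gives 135° — the wind blows toward the southeast.

135°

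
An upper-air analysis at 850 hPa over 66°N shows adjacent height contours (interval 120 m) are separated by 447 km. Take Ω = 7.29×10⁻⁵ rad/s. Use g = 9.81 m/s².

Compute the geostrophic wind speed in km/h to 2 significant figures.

Coriolis parameter at 66°N:
f = 2Ω sin φ = 2 × 7.29×10⁻⁵ × sin 66° = 1.33×10⁻⁴ s⁻¹
Height gradient: |∂Z/∂n| = 120 m / 447000 m = 2.68×10⁻⁴
On a pressure surface, geostrophic balance gives V_g = (g/f)|∂Z/∂n|:
V_g = 9.81 × 2.68×10⁻⁴ / 1.33×10⁻⁴ = 19.8 m/s
Converting: 19.8 m/s × 3.6 = 71 km/h

71 km/h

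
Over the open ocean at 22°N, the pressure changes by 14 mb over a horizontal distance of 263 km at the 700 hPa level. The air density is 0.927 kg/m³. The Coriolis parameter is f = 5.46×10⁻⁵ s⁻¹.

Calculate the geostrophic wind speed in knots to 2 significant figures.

Pressure gradient: |∂P/∂n| = 1400 Pa / 263000 m = 5.32×10⁻³ Pa/m
Geostrophic balance (pressure-gradient force = Coriolis force):
V_g = (1/(fρ)) |∂P/∂n| = 5.32×10⁻³ / (5.46×10⁻⁵ × 0.927) = 105 m/s
Converting: 105 m/s × 1.944 = 200 knots

200 knots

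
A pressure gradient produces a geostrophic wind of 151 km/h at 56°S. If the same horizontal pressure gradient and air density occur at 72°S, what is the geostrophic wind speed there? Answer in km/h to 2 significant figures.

With the same pressure gradient and density, V_g ∝ 1/f ∝ 1/sin φ.
V₂ = V₁ · sin φ₁ / sin φ₂ = 151 × sin 56° / sin 72°
V₂ = 151 × 0.8290/0.9511 = 130 km/h

130 km/h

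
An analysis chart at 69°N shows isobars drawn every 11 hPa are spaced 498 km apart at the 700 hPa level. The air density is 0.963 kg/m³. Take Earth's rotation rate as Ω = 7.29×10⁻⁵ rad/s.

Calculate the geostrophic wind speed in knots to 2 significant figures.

33 knots

Coriolis parameter at 69°N:
f = 2Ω sin φ = 2 × 7.29×10⁻⁵ × sin 69° = 1.36×10⁻⁴ s⁻¹
Pressure gradient: |∂P/∂n| = 1100 Pa / 498000 m = 2.21×10⁻³ Pa/m
Geostrophic balance (pressure-gradient force = Coriolis force):
V_g = (1/(fρ)) |∂P/∂n| = 2.21×10⁻³ / (1.36×10⁻⁴ × 0.963) = 16.9 m/s
Converting: 16.9 m/s × 1.944 = 33 knots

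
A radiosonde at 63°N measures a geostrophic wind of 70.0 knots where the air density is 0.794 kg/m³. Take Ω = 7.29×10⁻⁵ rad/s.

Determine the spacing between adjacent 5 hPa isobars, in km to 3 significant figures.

Coriolis parameter at 63°N:
f = 2Ω sin φ = 2 × 7.29×10⁻⁵ × sin 63° = 1.30×10⁻⁴ s⁻¹
Wind speed in SI: 70.0 knots = 36.0 m/s
Geostrophic balance rearranged: |∂P/∂n| = f ρ V_g
|∂P/∂n| = 1.30×10⁻⁴ × 0.794 × 36.0 = 3.71×10⁻³ Pa/m
Isobar spacing: Δn = ΔP/|∂P/∂n| = 500 Pa / 3.71×10⁻³ Pa/m = 134609 m ≈ 135 km

135 km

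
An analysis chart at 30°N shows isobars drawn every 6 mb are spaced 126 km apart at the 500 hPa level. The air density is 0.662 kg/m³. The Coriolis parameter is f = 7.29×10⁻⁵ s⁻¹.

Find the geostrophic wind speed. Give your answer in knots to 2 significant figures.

Pressure gradient: |∂P/∂n| = 600 Pa / 126000 m = 4.76×10⁻³ Pa/m
Geostrophic balance (pressure-gradient force = Coriolis force):
V_g = (1/(fρ)) |∂P/∂n| = 4.76×10⁻³ / (7.29×10⁻⁵ × 0.662) = 98.7 m/s
Converting: 98.7 m/s × 1.944 = 190 knots

190 knots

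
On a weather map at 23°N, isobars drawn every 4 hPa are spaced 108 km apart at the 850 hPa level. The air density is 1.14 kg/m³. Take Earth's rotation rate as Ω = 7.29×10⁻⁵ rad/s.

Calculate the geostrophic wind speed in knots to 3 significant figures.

111 knots

Coriolis parameter at 23°N:
f = 2Ω sin φ = 2 × 7.29×10⁻⁵ × sin 23° = 5.70×10⁻⁵ s⁻¹
Pressure gradient: |∂P/∂n| = 400 Pa / 108000 m = 3.70×10⁻³ Pa/m
Geostrophic balance (pressure-gradient force = Coriolis force):
V_g = (1/(fρ)) |∂P/∂n| = 3.70×10⁻³ / (5.70×10⁻⁵ × 1.14) = 57.0 m/s
Converting: 57.0 m/s × 1.944 = 111 knots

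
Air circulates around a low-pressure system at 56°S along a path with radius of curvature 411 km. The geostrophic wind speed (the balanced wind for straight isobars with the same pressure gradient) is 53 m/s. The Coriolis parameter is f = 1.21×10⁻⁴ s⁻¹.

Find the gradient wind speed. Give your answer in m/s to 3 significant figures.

32.2 m/s

Around a low, centrifugal force acts outward with Coriolis, so pressure-gradient force balances both:
(1/ρ)|∂P/∂n| = fV + V²/R  →  V² + fR·V − fR·V_g = 0
With fR = 1.21×10⁻⁴ × 411×10³ m = 49.7 m/s:
V = [−fR + √((fR)² + 4 fR V_g)]/2 = [−49.7 + √(49.7² + 4×49.7×53)]/2 = 32.2 m/s
Subgeostrophic (V < V_g = 53 m/s), as expected around a low.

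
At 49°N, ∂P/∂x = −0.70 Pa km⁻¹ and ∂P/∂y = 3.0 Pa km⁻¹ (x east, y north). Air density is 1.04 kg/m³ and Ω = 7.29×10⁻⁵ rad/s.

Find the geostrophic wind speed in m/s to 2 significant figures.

27 m/s

Coriolis parameter at 49°N:
f = 2Ω sin φ = 2 × 7.29×10⁻⁵ × sin 49° = 1.10×10⁻⁴ s⁻¹
Component geostrophic relations (x east, y north):
u_g = −(1/(fρ)) ∂P/∂y,  v_g = (1/(fρ)) ∂P/∂x
u_g = −(3.0×10⁻³)/(1.10×10⁻⁴ × 1.04) = −26.2 m/s;  v_g = (−0.70×10⁻³)/(1.10×10⁻⁴ × 1.04) = −6.12 m/s
|V_g| = √(u_g² + v_g²) = 26.9 m/s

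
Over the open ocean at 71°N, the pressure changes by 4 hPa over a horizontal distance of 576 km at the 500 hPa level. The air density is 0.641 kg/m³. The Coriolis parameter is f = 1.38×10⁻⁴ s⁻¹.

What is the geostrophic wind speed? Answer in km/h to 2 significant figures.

28 km/h

Pressure gradient: |∂P/∂n| = 400 Pa / 576000 m = 6.94×10⁻⁴ Pa/m
Geostrophic balance (pressure-gradient force = Coriolis force):
V_g = (1/(fρ)) |∂P/∂n| = 6.94×10⁻⁴ / (1.38×10⁻⁴ × 0.641) = 7.85 m/s
Converting: 7.85 m/s × 3.6 = 28 km/h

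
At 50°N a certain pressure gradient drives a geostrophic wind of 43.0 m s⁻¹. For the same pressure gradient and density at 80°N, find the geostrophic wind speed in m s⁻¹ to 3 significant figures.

33.4 m s⁻¹

With the same pressure gradient and density, V_g ∝ 1/f ∝ 1/sin φ.
V₂ = V₁ · sin φ₁ / sin φ₂ = 43.0 × sin 50° / sin 80°
V₂ = 43.0 × 0.7660/0.9848 = 33.4 m s⁻¹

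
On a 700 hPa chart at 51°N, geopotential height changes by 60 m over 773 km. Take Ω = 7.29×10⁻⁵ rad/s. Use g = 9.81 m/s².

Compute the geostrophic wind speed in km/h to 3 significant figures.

24.2 km/h

Coriolis parameter at 51°N:
f = 2Ω sin φ = 2 × 7.29×10⁻⁵ × sin 51° = 1.13×10⁻⁴ s⁻¹
Height gradient: |∂Z/∂n| = 60 m / 773000 m = 7.76×10⁻⁵
On a pressure surface, geostrophic balance gives V_g = (g/f)|∂Z/∂n|:
V_g = 9.81 × 7.76×10⁻⁵ / 1.13×10⁻⁴ = 6.72 m/s
Converting: 6.72 m/s × 3.6 = 24.2 km/h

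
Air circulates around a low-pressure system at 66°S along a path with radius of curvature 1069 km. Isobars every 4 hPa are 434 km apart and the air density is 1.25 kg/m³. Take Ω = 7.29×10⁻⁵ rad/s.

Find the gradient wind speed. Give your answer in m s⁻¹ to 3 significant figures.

5.34 m s⁻¹

Coriolis parameter at 66°S:
f = 2Ω sin φ = 2 × 7.29×10⁻⁵ × sin 66° = 1.33×10⁻⁴ s⁻¹
Pressure gradient: |∂P/∂n| = 400 Pa / 434000 m = 9.22×10⁻⁴ Pa/m
Geostrophic speed: V_g = |∂P/∂n|/(fρ) = 9.22×10⁻⁴/(1.33×10⁻⁴ × 1.25) = 5.54 m/s
Around a low, centrifugal force acts outward with Coriolis, so pressure-gradient force balances both:
(1/ρ)|∂P/∂n| = fV + V²/R  →  V² + fR·V − fR·V_g = 0
With fR = 1.33×10⁻⁴ × 1069×10³ m = 142 m/s:
V = [−fR + √((fR)² + 4 fR V_g)]/2 = [−142 + √(142² + 4×142×5.54)]/2 = 5.34 m/s
Subgeostrophic (V < V_g = 5.54 m/s), as expected around a low.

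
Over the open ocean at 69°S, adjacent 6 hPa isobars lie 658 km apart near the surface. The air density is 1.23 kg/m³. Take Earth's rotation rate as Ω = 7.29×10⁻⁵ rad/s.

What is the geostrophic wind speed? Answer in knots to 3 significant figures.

Coriolis parameter at 69°S:
f = 2Ω sin φ = 2 × 7.29×10⁻⁵ × sin 69° = 1.36×10⁻⁴ s⁻¹
Pressure gradient: |∂P/∂n| = 600 Pa / 658000 m = 9.12×10⁻⁴ Pa/m
Geostrophic balance (pressure-gradient force = Coriolis force):
V_g = (1/(fρ)) |∂P/∂n| = 9.12×10⁻⁴ / (1.36×10⁻⁴ × 1.23) = 5.45 m/s
Converting: 5.45 m/s × 1.944 = 10.6 knots

10.6 knots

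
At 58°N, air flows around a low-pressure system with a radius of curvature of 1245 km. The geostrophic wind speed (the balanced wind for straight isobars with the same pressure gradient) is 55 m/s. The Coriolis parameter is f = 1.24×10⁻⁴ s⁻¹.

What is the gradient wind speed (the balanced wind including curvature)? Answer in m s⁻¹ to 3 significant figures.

Around a low, centrifugal force acts outward with Coriolis, so pressure-gradient force balances both:
(1/ρ)|∂P/∂n| = fV + V²/R  →  V² + fR·V − fR·V_g = 0
With fR = 1.24×10⁻⁴ × 1245×10³ m = 154 m/s:
V = [−fR + √((fR)² + 4 fR V_g)]/2 = [−154 + √(154² + 4×154×55)]/2 = 43 m/s
Subgeostrophic (V < V_g = 55 m/s), as expected around a low.

43.0 m s⁻¹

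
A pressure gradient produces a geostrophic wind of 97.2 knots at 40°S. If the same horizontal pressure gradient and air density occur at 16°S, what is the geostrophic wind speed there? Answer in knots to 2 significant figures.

230 knots

With the same pressure gradient and density, V_g ∝ 1/f ∝ 1/sin φ.
V₂ = V₁ · sin φ₁ / sin φ₂ = 97.2 × sin 40° / sin 16°
V₂ = 97.2 × 0.6428/0.2756 = 230 knots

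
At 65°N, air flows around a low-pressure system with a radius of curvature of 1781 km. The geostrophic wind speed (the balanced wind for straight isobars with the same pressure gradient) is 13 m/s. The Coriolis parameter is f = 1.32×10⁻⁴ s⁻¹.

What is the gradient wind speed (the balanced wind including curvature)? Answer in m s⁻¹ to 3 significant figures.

Around a low, centrifugal force acts outward with Coriolis, so pressure-gradient force balances both:
(1/ρ)|∂P/∂n| = fV + V²/R  →  V² + fR·V − fR·V_g = 0
With fR = 1.32×10⁻⁴ × 1781×10³ m = 235 m/s:
V = [−fR + √((fR)² + 4 fR V_g)]/2 = [−235 + √(235² + 4×235×13)]/2 = 12.4 m/s
Subgeostrophic (V < V_g = 13 m/s), as expected around a low.

12.4 m s⁻¹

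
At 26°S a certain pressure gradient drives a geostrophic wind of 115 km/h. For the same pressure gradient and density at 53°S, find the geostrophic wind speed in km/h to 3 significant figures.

63.1 km/h

With the same pressure gradient and density, V_g ∝ 1/f ∝ 1/sin φ.
V₂ = V₁ · sin φ₁ / sin φ₂ = 115 × sin 26° / sin 53°
V₂ = 115 × 0.4384/0.7986 = 63.1 km/h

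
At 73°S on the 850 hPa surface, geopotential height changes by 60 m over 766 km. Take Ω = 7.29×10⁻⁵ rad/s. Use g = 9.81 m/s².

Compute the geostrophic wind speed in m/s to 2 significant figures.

5.5 m/s

Coriolis parameter at 73°S:
f = 2Ω sin φ = 2 × 7.29×10⁻⁵ × sin 73° = 1.39×10⁻⁴ s⁻¹
Height gradient: |∂Z/∂n| = 60 m / 766000 m = 7.83×10⁻⁵
On a pressure surface, geostrophic balance gives V_g = (g/f)|∂Z/∂n|:
V_g = 9.81 × 7.83×10⁻⁵ / 1.39×10⁻⁴ = 5.51 m/s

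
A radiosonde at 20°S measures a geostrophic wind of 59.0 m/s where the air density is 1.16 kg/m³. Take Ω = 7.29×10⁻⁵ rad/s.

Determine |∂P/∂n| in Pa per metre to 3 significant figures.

3.41×10⁻³ Pa/m

Coriolis parameter at 20°S:
f = 2Ω sin φ = 2 × 7.29×10⁻⁵ × sin 20° = 4.99×10⁻⁵ s⁻¹
Geostrophic balance rearranged: |∂P/∂n| = f ρ V_g
|∂P/∂n| = 4.99×10⁻⁵ × 1.16 × 59.0 = 3.41×10⁻³ Pa/m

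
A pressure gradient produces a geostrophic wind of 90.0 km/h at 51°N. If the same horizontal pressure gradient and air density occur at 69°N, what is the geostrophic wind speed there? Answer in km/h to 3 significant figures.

With the same pressure gradient and density, V_g ∝ 1/f ∝ 1/sin φ.
V₂ = V₁ · sin φ₁ / sin φ₂ = 90.0 × sin 51° / sin 69°
V₂ = 90.0 × 0.7771/0.9336 = 74.9 km/h

74.9 km/h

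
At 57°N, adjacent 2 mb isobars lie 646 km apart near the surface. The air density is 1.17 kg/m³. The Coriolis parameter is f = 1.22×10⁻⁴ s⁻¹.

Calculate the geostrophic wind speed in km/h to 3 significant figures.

7.81 km/h

Pressure gradient: |∂P/∂n| = 200 Pa / 646000 m = 3.10×10⁻⁴ Pa/m
Geostrophic balance (pressure-gradient force = Coriolis force):
V_g = (1/(fρ)) |∂P/∂n| = 3.10×10⁻⁴ / (1.22×10⁻⁴ × 1.17) = 2.17 m/s
Converting: 2.17 m/s × 3.6 = 7.81 km/h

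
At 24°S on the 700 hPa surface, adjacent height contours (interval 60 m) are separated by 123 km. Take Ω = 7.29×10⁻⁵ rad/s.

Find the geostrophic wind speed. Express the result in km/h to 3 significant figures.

Coriolis parameter at 24°S:
f = 2Ω sin φ = 2 × 7.29×10⁻⁵ × sin 24° = 5.93×10⁻⁵ s⁻¹
Height gradient: |∂Z/∂n| = 60 m / 123000 m = 4.88×10⁻⁴
On a pressure surface, geostrophic balance gives V_g = (g/f)|∂Z/∂n|:
V_g = 9.81 × 4.88×10⁻⁴ / 5.93×10⁻⁵ = 80.7 m/s
Converting: 80.7 m/s × 3.6 = 291 km/h

291 km/h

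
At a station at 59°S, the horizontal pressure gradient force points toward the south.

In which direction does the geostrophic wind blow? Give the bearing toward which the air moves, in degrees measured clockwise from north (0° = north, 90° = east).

The pressure-gradient force points toward the south (bearing 180°).
Geostrophic balance: in the Southern Hemisphere the Coriolis force deflects motion to the left, so the geostrophic wind blows 90° to the left of the pressure-gradient force (low pressure on the right).
Rotating 180° by 90° counterclockwise gives 090° — the wind blows toward the east.

090°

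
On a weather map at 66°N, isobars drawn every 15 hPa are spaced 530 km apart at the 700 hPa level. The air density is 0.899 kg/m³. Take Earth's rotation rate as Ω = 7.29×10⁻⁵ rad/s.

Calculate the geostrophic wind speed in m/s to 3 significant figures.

23.6 m/s

Coriolis parameter at 66°N:
f = 2Ω sin φ = 2 × 7.29×10⁻⁵ × sin 66° = 1.33×10⁻⁴ s⁻¹
Pressure gradient: |∂P/∂n| = 1500 Pa / 530000 m = 2.83×10⁻³ Pa/m
Geostrophic balance (pressure-gradient force = Coriolis force):
V_g = (1/(fρ)) |∂P/∂n| = 2.83×10⁻³ / (1.33×10⁻⁴ × 0.899) = 23.6 m/s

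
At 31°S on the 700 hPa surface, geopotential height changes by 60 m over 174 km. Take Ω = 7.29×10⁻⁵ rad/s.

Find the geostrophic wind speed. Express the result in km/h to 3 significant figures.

162 km/h

Coriolis parameter at 31°S:
f = 2Ω sin φ = 2 × 7.29×10⁻⁵ × sin 31° = 7.51×10⁻⁵ s⁻¹
Height gradient: |∂Z/∂n| = 60 m / 174000 m = 3.45×10⁻⁴
On a pressure surface, geostrophic balance gives V_g = (g/f)|∂Z/∂n|:
V_g = 9.81 × 3.45×10⁻⁴ / 7.51×10⁻⁵ = 45.0 m/s
Converting: 45.0 m/s × 3.6 = 162 km/h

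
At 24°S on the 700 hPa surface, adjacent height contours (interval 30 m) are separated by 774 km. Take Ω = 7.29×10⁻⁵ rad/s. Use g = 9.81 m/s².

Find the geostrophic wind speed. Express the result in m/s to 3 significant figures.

Coriolis parameter at 24°S:
f = 2Ω sin φ = 2 × 7.29×10⁻⁵ × sin 24° = 5.93×10⁻⁵ s⁻¹
Height gradient: |∂Z/∂n| = 30 m / 774000 m = 3.88×10⁻⁵
On a pressure surface, geostrophic balance gives V_g = (g/f)|∂Z/∂n|:
V_g = 9.81 × 3.88×10⁻⁵ / 5.93×10⁻⁵ = 6.41 m/s

6.41 m/s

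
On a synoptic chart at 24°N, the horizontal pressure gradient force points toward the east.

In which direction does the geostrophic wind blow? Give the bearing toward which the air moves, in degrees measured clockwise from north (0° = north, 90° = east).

The pressure-gradient force points toward the east (bearing 090°).
Geostrophic balance: in the Northern Hemisphere the Coriolis force deflects motion to the right, so the geostrophic wind blows 90° to the right of the pressure-gradient force (low pressure on the left).
Rotating 090° by 90° clockwise gives 180° — the wind blows toward the south.

180°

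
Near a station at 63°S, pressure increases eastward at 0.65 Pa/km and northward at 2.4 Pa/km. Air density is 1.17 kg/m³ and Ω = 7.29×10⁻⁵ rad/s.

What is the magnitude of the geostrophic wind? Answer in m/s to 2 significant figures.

16 m/s

Coriolis parameter at 63°S:
f = 2Ω sin φ = 2 × 7.29×10⁻⁵ × sin 63° = 1.30×10⁻⁴ s⁻¹
In the Southern Hemisphere f is negative: f = −1.30×10⁻⁴ s⁻¹.
Component geostrophic relations (x east, y north):
u_g = −(1/(fρ)) ∂P/∂y,  v_g = (1/(fρ)) ∂P/∂x
u_g = −(2.4×10⁻³)/(−1.30×10⁻⁴ × 1.17) = 15.8 m/s;  v_g = (0.65×10⁻³)/(−1.30×10⁻⁴ × 1.17) = −4.28 m/s
|V_g| = √(u_g² + v_g²) = 16.4 m/s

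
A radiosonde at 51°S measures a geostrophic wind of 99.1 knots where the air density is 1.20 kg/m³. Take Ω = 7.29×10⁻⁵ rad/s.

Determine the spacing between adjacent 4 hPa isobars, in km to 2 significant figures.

58 km

Coriolis parameter at 51°S:
f = 2Ω sin φ = 2 × 7.29×10⁻⁵ × sin 51° = 1.13×10⁻⁴ s⁻¹
Wind speed in SI: 99.1 knots = 51.0 m/s
Geostrophic balance rearranged: |∂P/∂n| = f ρ V_g
|∂P/∂n| = 1.13×10⁻⁴ × 1.20 × 51.0 = 6.93×10⁻³ Pa/m
Isobar spacing: Δn = ΔP/|∂P/∂n| = 400 Pa / 6.93×10⁻³ Pa/m = 57704 m ≈ 58 km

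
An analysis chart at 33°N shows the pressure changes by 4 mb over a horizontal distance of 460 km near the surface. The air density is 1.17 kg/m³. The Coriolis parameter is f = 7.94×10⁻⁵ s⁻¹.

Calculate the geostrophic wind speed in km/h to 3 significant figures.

Pressure gradient: |∂P/∂n| = 400 Pa / 460000 m = 8.70×10⁻⁴ Pa/m
Geostrophic balance (pressure-gradient force = Coriolis force):
V_g = (1/(fρ)) |∂P/∂n| = 8.70×10⁻⁴ / (7.94×10⁻⁵ × 1.17) = 9.36 m/s
Converting: 9.36 m/s × 3.6 = 33.7 km/h

33.7 km/h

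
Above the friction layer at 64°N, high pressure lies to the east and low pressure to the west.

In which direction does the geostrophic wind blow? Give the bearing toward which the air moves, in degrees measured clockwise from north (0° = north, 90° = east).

000°

The pressure-gradient force points toward the west (bearing 270°).
Geostrophic balance: in the Northern Hemisphere the Coriolis force deflects motion to the right, so the geostrophic wind blows 90° to the right of the pressure-gradient force (low pressure on the left).
Rotating 270° by 90° clockwise gives 000° — the wind blows toward the north.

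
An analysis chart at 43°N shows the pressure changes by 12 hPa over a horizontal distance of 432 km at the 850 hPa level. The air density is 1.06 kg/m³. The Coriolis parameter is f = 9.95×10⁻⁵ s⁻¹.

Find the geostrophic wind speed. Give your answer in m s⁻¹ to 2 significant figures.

Pressure gradient: |∂P/∂n| = 1200 Pa / 432000 m = 2.78×10⁻³ Pa/m
Geostrophic balance (pressure-gradient force = Coriolis force):
V_g = (1/(fρ)) |∂P/∂n| = 2.78×10⁻³ / (9.95×10⁻⁵ × 1.06) = 26.3 m/s

26 m s⁻¹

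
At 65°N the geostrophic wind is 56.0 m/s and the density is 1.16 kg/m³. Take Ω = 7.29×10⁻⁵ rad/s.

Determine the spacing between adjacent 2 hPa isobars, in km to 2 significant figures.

Coriolis parameter at 65°N:
f = 2Ω sin φ = 2 × 7.29×10⁻⁵ × sin 65° = 1.32×10⁻⁴ s⁻¹
Geostrophic balance rearranged: |∂P/∂n| = f ρ V_g
|∂P/∂n| = 1.32×10⁻⁴ × 1.16 × 56.0 = 8.58×10⁻³ Pa/m
Isobar spacing: Δn = ΔP/|∂P/∂n| = 200 Pa / 8.58×10⁻³ Pa/m = 23300 m ≈ 23 km

23 km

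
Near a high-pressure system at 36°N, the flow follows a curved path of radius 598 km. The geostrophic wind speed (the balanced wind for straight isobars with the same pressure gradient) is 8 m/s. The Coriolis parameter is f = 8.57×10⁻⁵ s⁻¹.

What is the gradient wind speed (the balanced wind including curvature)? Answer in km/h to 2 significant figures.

Around a high, pressure-gradient force acts outward with centrifugal, so Coriolis balances both:
fV = (1/ρ)|∂P/∂n| + V²/R  →  V² − fR·V + fR·V_g = 0
With fR = 8.57×10⁻⁵ × 598×10³ m = 51.2 m/s:
V = [fR − √((fR)² − 4 fR V_g)]/2 = [51.2 − √(51.2² − 4×51.2×8)]/2 = 9.92 m/s
Supergeostrophic (V > V_g = 8 m/s), as expected around a high.
Converting: 9.92 m/s × 3.6 = 36 km/h

36 km/h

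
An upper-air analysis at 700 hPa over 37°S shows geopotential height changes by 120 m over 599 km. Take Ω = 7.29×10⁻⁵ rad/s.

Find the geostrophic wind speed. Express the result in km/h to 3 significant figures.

80.6 km/h

Coriolis parameter at 37°S:
f = 2Ω sin φ = 2 × 7.29×10⁻⁵ × sin 37° = 8.77×10⁻⁵ s⁻¹
Height gradient: |∂Z/∂n| = 120 m / 599000 m = 2.00×10⁻⁴
On a pressure surface, geostrophic balance gives V_g = (g/f)|∂Z/∂n|:
V_g = 9.81 × 2.00×10⁻⁴ / 8.77×10⁻⁵ = 22.4 m/s
Converting: 22.4 m/s × 3.6 = 80.6 km/h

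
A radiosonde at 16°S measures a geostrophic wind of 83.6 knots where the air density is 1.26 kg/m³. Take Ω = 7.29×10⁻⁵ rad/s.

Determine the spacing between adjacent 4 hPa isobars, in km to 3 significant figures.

Coriolis parameter at 16°S:
f = 2Ω sin φ = 2 × 7.29×10⁻⁵ × sin 16° = 4.02×10⁻⁵ s⁻¹
Wind speed in SI: 83.6 knots = 43.0 m/s
Geostrophic balance rearranged: |∂P/∂n| = f ρ V_g
|∂P/∂n| = 4.02×10⁻⁵ × 1.26 × 43.0 = 2.18×10⁻³ Pa/m
Isobar spacing: Δn = ΔP/|∂P/∂n| = 400 Pa / 2.18×10⁻³ Pa/m = 183675 m ≈ 184 km

184 km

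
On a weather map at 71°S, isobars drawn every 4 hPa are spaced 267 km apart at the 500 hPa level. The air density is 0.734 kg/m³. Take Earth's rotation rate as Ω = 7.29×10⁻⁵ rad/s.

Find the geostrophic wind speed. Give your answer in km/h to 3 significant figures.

53.3 km/h

Coriolis parameter at 71°S:
f = 2Ω sin φ = 2 × 7.29×10⁻⁵ × sin 71° = 1.38×10⁻⁴ s⁻¹
Pressure gradient: |∂P/∂n| = 400 Pa / 267000 m = 1.50×10⁻³ Pa/m
Geostrophic balance (pressure-gradient force = Coriolis force):
V_g = (1/(fρ)) |∂P/∂n| = 1.50×10⁻³ / (1.38×10⁻⁴ × 0.734) = 14.8 m/s
Converting: 14.8 m/s × 3.6 = 53.3 km/h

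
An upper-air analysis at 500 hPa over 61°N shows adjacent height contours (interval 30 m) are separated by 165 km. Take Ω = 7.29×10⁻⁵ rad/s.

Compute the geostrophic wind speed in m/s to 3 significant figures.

14.0 m/s

Coriolis parameter at 61°N:
f = 2Ω sin φ = 2 × 7.29×10⁻⁵ × sin 61° = 1.28×10⁻⁴ s⁻¹
Height gradient: |∂Z/∂n| = 30 m / 165000 m = 1.82×10⁻⁴
On a pressure surface, geostrophic balance gives V_g = (g/f)|∂Z/∂n|:
V_g = 9.81 × 1.82×10⁻⁴ / 1.28×10⁻⁴ = 14.0 m/s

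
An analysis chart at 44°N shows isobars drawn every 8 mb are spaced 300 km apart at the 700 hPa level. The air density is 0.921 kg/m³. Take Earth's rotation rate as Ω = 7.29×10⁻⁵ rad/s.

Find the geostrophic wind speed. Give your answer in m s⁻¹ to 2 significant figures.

Coriolis parameter at 44°N:
f = 2Ω sin φ = 2 × 7.29×10⁻⁵ × sin 44° = 1.01×10⁻⁴ s⁻¹
Pressure gradient: |∂P/∂n| = 800 Pa / 300000 m = 2.67×10⁻³ Pa/m
Geostrophic balance (pressure-gradient force = Coriolis force):
V_g = (1/(fρ)) |∂P/∂n| = 2.67×10⁻³ / (1.01×10⁻⁴ × 0.921) = 28.6 m/s

29 m s⁻¹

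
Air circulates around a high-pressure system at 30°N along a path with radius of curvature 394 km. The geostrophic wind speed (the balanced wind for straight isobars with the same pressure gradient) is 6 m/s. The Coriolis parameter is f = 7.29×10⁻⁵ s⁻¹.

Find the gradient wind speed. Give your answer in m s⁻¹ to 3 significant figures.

Around a high, pressure-gradient force acts outward with centrifugal, so Coriolis balances both:
fV = (1/ρ)|∂P/∂n| + V²/R  →  V² − fR·V + fR·V_g = 0
With fR = 7.29×10⁻⁵ × 394×10³ m = 28.7 m/s:
V = [fR − √((fR)² − 4 fR V_g)]/2 = [28.7 − √(28.7² − 4×28.7×6)]/2 = 8.54 m/s
Supergeostrophic (V > V_g = 6 m/s), as expected around a high.

8.54 m s⁻¹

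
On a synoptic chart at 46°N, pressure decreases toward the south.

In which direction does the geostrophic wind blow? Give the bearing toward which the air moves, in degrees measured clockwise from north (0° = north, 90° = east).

The pressure-gradient force points toward the south (bearing 180°).
Geostrophic balance: in the Northern Hemisphere the Coriolis force deflects motion to the right, so the geostrophic wind blows 90° to the right of the pressure-gradient force (low pressure on the left).
Rotating 180° by 90° clockwise gives 270° — the wind blows toward the west.

270°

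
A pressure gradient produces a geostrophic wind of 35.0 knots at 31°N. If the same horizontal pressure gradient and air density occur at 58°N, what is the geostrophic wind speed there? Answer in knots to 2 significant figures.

With the same pressure gradient and density, V_g ∝ 1/f ∝ 1/sin φ.
V₂ = V₁ · sin φ₁ / sin φ₂ = 35.0 × sin 31° / sin 58°
V₂ = 35.0 × 0.5150/0.8480 = 21 knots

21 knots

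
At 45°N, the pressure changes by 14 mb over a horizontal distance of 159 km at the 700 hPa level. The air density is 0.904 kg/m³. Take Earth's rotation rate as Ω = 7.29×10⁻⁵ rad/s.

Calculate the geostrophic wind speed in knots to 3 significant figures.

184 knots

Coriolis parameter at 45°N:
f = 2Ω sin φ = 2 × 7.29×10⁻⁵ × sin 45° = 1.03×10⁻⁴ s⁻¹
Pressure gradient: |∂P/∂n| = 1400 Pa / 159000 m = 8.81×10⁻³ Pa/m
Geostrophic balance (pressure-gradient force = Coriolis force):
V_g = (1/(fρ)) |∂P/∂n| = 8.81×10⁻³ / (1.03×10⁻⁴ × 0.904) = 94.5 m/s
Converting: 94.5 m/s × 1.944 = 184 knots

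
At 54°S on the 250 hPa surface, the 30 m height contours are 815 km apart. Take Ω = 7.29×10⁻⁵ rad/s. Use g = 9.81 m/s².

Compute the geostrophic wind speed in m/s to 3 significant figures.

Coriolis parameter at 54°S:
f = 2Ω sin φ = 2 × 7.29×10⁻⁵ × sin 54° = 1.18×10⁻⁴ s⁻¹
Height gradient: |∂Z/∂n| = 30 m / 815000 m = 3.68×10⁻⁵
On a pressure surface, geostrophic balance gives V_g = (g/f)|∂Z/∂n|:
V_g = 9.81 × 3.68×10⁻⁵ / 1.18×10⁻⁴ = 3.06 m/s

3.06 m/s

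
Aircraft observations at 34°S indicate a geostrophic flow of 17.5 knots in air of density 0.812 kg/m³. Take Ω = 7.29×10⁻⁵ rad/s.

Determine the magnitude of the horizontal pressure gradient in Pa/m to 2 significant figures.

6.0×10⁻⁴ Pa/m

Coriolis parameter at 34°S:
f = 2Ω sin φ = 2 × 7.29×10⁻⁵ × sin 34° = 8.15×10⁻⁵ s⁻¹
Wind speed in SI: 17.5 knots = 9.00 m/s
Geostrophic balance rearranged: |∂P/∂n| = f ρ V_g
|∂P/∂n| = 8.15×10⁻⁵ × 0.812 × 9.00 = 5.96×10⁻⁴ Pa/m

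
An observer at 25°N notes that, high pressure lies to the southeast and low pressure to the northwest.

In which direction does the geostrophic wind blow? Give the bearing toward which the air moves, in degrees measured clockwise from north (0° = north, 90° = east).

The pressure-gradient force points toward the northwest (bearing 315°).
Geostrophic balance: in the Northern Hemisphere the Coriolis force deflects motion to the right, so the geostrophic wind blows 90° to the right of the pressure-gradient force (low pressure on the left).
Rotating 315° by 90° clockwise gives 045° — the wind blows toward the northeast.

045°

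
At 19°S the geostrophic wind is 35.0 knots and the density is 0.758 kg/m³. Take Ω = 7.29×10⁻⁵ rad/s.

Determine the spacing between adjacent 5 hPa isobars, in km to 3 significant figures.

772 km

Coriolis parameter at 19°S:
f = 2Ω sin φ = 2 × 7.29×10⁻⁵ × sin 19° = 4.75×10⁻⁵ s⁻¹
Wind speed in SI: 35.0 knots = 18.0 m/s
Geostrophic balance rearranged: |∂P/∂n| = f ρ V_g
|∂P/∂n| = 4.75×10⁻⁵ × 0.758 × 18.0 = 6.48×10⁻⁴ Pa/m
Isobar spacing: Δn = ΔP/|∂P/∂n| = 500 Pa / 6.48×10⁻⁴ Pa/m = 771783 m ≈ 772 km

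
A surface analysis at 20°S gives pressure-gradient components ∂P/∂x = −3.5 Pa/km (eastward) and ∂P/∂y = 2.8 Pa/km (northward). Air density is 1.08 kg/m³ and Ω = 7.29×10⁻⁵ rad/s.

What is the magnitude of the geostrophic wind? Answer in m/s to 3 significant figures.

Coriolis parameter at 20°S:
f = 2Ω sin φ = 2 × 7.29×10⁻⁵ × sin 20° = 4.99×10⁻⁵ s⁻¹
In the Southern Hemisphere f is negative: f = −4.99×10⁻⁵ s⁻¹.
Component geostrophic relations (x east, y north):
u_g = −(1/(fρ)) ∂P/∂y,  v_g = (1/(fρ)) ∂P/∂x
u_g = −(2.8×10⁻³)/(−4.99×10⁻⁵ × 1.08) = 52.0 m/s;  v_g = (−3.5×10⁻³)/(−4.99×10⁻⁵ × 1.08) = 65.0 m/s
|V_g| = √(u_g² + v_g²) = 83.2 m/s

83.2 m/s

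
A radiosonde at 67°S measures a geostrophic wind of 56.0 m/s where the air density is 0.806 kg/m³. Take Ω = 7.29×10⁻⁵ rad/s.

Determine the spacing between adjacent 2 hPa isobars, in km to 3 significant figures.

Coriolis parameter at 67°S:
f = 2Ω sin φ = 2 × 7.29×10⁻⁵ × sin 67° = 1.34×10⁻⁴ s⁻¹
Geostrophic balance rearranged: |∂P/∂n| = f ρ V_g
|∂P/∂n| = 1.34×10⁻⁴ × 0.806 × 56.0 = 6.06×10⁻³ Pa/m
Isobar spacing: Δn = ΔP/|∂P/∂n| = 200 Pa / 6.06×10⁻³ Pa/m = 33016 m ≈ 33.0 km

33.0 km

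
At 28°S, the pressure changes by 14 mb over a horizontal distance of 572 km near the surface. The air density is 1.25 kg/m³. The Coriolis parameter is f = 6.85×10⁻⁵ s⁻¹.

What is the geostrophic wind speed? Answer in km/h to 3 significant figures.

Pressure gradient: |∂P/∂n| = 1400 Pa / 572000 m = 2.45×10⁻³ Pa/m
Geostrophic balance (pressure-gradient force = Coriolis force):
V_g = (1/(fρ)) |∂P/∂n| = 2.45×10⁻³ / (6.85×10⁻⁵ × 1.25) = 28.6 m/s
Converting: 28.6 m/s × 3.6 = 103 km/h

103 km/h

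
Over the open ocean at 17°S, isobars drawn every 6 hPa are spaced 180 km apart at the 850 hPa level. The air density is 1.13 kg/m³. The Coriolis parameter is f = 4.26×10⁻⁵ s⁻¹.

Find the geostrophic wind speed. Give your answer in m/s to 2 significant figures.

Pressure gradient: |∂P/∂n| = 600 Pa / 180000 m = 3.33×10⁻³ Pa/m
Geostrophic balance (pressure-gradient force = Coriolis force):
V_g = (1/(fρ)) |∂P/∂n| = 3.33×10⁻³ / (4.26×10⁻⁵ × 1.13) = 69.2 m/s

69 m/s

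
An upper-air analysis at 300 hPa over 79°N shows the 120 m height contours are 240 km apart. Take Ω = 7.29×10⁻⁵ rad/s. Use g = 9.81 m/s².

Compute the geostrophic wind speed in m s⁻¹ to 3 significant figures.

Coriolis parameter at 79°N:
f = 2Ω sin φ = 2 × 7.29×10⁻⁵ × sin 79° = 1.43×10⁻⁴ s⁻¹
Height gradient: |∂Z/∂n| = 120 m / 240000 m = 5.00×10⁻⁴
On a pressure surface, geostrophic balance gives V_g = (g/f)|∂Z/∂n|:
V_g = 9.81 × 5.00×10⁻⁴ / 1.43×10⁻⁴ = 34.3 m/s

34.3 m s⁻¹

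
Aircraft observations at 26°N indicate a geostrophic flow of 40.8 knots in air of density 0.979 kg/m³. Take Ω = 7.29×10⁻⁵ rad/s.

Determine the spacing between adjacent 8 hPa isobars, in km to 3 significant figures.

609 km

Coriolis parameter at 26°N:
f = 2Ω sin φ = 2 × 7.29×10⁻⁵ × sin 26° = 6.39×10⁻⁵ s⁻¹
Wind speed in SI: 40.8 knots = 21.0 m/s
Geostrophic balance rearranged: |∂P/∂n| = f ρ V_g
|∂P/∂n| = 6.39×10⁻⁵ × 0.979 × 21.0 = 1.31×10⁻³ Pa/m
Isobar spacing: Δn = ΔP/|∂P/∂n| = 800 Pa / 1.31×10⁻³ Pa/m = 609129 m ≈ 609 km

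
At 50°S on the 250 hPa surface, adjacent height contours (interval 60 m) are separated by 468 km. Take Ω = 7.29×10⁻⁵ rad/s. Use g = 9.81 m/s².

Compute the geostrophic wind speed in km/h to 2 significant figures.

41 km/h

Coriolis parameter at 50°S:
f = 2Ω sin φ = 2 × 7.29×10⁻⁵ × sin 50° = 1.12×10⁻⁴ s⁻¹
Height gradient: |∂Z/∂n| = 60 m / 468000 m = 1.28×10⁻⁴
On a pressure surface, geostrophic balance gives V_g = (g/f)|∂Z/∂n|:
V_g = 9.81 × 1.28×10⁻⁴ / 1.12×10⁻⁴ = 11.3 m/s
Converting: 11.3 m/s × 3.6 = 41 km/h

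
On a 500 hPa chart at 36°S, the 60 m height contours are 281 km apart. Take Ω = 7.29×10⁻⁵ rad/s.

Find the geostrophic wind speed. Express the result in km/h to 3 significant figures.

88.0 km/h

Coriolis parameter at 36°S:
f = 2Ω sin φ = 2 × 7.29×10⁻⁵ × sin 36° = 8.57×10⁻⁵ s⁻¹
Height gradient: |∂Z/∂n| = 60 m / 281000 m = 2.14×10⁻⁴
On a pressure surface, geostrophic balance gives V_g = (g/f)|∂Z/∂n|:
V_g = 9.81 × 2.14×10⁻⁴ / 8.57×10⁻⁵ = 24.4 m/s
Converting: 24.4 m/s × 3.6 = 88.0 km/h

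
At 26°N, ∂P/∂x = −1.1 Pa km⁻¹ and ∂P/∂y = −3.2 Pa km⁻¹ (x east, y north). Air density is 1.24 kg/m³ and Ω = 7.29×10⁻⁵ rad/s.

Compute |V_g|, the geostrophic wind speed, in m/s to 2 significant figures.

43 m/s

Coriolis parameter at 26°N:
f = 2Ω sin φ = 2 × 7.29×10⁻⁵ × sin 26° = 6.39×10⁻⁵ s⁻¹
Component geostrophic relations (x east, y north):
u_g = −(1/(fρ)) ∂P/∂y,  v_g = (1/(fρ)) ∂P/∂x
u_g = −(−3.2×10⁻³)/(6.39×10⁻⁵ × 1.24) = 40.4 m/s;  v_g = (−1.1×10⁻³)/(6.39×10⁻⁵ × 1.24) = −13.9 m/s
|V_g| = √(u_g² + v_g²) = 42.7 m/s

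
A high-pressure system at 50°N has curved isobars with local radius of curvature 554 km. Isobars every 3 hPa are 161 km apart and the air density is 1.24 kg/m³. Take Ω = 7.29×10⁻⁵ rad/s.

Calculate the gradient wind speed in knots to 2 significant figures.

Coriolis parameter at 50°N:
f = 2Ω sin φ = 2 × 7.29×10⁻⁵ × sin 50° = 1.12×10⁻⁴ s⁻¹
Pressure gradient: |∂P/∂n| = 300 Pa / 161000 m = 1.86×10⁻³ Pa/m
Geostrophic speed: V_g = |∂P/∂n|/(fρ) = 1.86×10⁻³/(1.12×10⁻⁴ × 1.24) = 13.5 m/s
Around a high, pressure-gradient force acts outward with centrifugal, so Coriolis balances both:
fV = (1/ρ)|∂P/∂n| + V²/R  →  V² − fR·V + fR·V_g = 0
With fR = 1.12×10⁻⁴ × 554×10³ m = 61.9 m/s:
V = [fR − √((fR)² − 4 fR V_g)]/2 = [61.9 − √(61.9² − 4×61.9×13.5)]/2 = 19.8 m/s
Supergeostrophic (V > V_g = 13.5 m/s), as expected around a high.
Converting: 19.8 m/s × 1.944 = 38 knots

38 knots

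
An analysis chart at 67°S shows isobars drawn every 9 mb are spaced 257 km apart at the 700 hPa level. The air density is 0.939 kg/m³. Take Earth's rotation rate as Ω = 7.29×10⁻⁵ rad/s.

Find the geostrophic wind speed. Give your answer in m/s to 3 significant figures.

27.8 m/s

Coriolis parameter at 67°S:
f = 2Ω sin φ = 2 × 7.29×10⁻⁵ × sin 67° = 1.34×10⁻⁴ s⁻¹
Pressure gradient: |∂P/∂n| = 900 Pa / 257000 m = 3.50×10⁻³ Pa/m
Geostrophic balance (pressure-gradient force = Coriolis force):
V_g = (1/(fρ)) |∂P/∂n| = 3.50×10⁻³ / (1.34×10⁻⁴ × 0.939) = 27.8 m/s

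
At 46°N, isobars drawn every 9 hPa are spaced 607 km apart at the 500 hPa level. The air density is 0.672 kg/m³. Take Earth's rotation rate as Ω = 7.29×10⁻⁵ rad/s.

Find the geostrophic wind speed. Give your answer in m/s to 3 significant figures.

Coriolis parameter at 46°N:
f = 2Ω sin φ = 2 × 7.29×10⁻⁵ × sin 46° = 1.05×10⁻⁴ s⁻¹
Pressure gradient: |∂P/∂n| = 900 Pa / 607000 m = 1.48×10⁻³ Pa/m
Geostrophic balance (pressure-gradient force = Coriolis force):
V_g = (1/(fρ)) |∂P/∂n| = 1.48×10⁻³ / (1.05×10⁻⁴ × 0.672) = 21.0 m/s

21.0 m/s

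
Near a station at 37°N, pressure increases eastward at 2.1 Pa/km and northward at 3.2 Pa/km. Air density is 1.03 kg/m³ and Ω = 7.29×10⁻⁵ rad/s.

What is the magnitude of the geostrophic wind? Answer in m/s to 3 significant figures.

42.4 m/s

Coriolis parameter at 37°N:
f = 2Ω sin φ = 2 × 7.29×10⁻⁵ × sin 37° = 8.77×10⁻⁵ s⁻¹
Component geostrophic relations (x east, y north):
u_g = −(1/(fρ)) ∂P/∂y,  v_g = (1/(fρ)) ∂P/∂x
u_g = −(3.2×10⁻³)/(8.77×10⁻⁵ × 1.03) = −35.4 m/s;  v_g = (2.1×10⁻³)/(8.77×10⁻⁵ × 1.03) = 23.2 m/s
|V_g| = √(u_g² + v_g²) = 42.4 m/s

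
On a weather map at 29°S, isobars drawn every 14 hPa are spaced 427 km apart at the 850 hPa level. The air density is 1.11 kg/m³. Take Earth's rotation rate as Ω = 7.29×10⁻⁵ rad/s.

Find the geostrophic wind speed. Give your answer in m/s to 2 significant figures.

42 m/s

Coriolis parameter at 29°S:
f = 2Ω sin φ = 2 × 7.29×10⁻⁵ × sin 29° = 7.07×10⁻⁵ s⁻¹
Pressure gradient: |∂P/∂n| = 1400 Pa / 427000 m = 3.28×10⁻³ Pa/m
Geostrophic balance (pressure-gradient force = Coriolis force):
V_g = (1/(fρ)) |∂P/∂n| = 3.28×10⁻³ / (7.07×10⁻⁵ × 1.11) = 41.8 m/s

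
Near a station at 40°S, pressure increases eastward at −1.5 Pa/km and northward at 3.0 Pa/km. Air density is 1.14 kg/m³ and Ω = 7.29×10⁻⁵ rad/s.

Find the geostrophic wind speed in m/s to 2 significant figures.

31 m/s

Coriolis parameter at 40°S:
f = 2Ω sin φ = 2 × 7.29×10⁻⁵ × sin 40° = 9.37×10⁻⁵ s⁻¹
In the Southern Hemisphere f is negative: f = −9.37×10⁻⁵ s⁻¹.
Component geostrophic relations (x east, y north):
u_g = −(1/(fρ)) ∂P/∂y,  v_g = (1/(fρ)) ∂P/∂x
u_g = −(3.0×10⁻³)/(−9.37×10⁻⁵ × 1.14) = 28.1 m/s;  v_g = (−1.5×10⁻³)/(−9.37×10⁻⁵ × 1.14) = 14.0 m/s
|V_g| = √(u_g² + v_g²) = 31.4 m/s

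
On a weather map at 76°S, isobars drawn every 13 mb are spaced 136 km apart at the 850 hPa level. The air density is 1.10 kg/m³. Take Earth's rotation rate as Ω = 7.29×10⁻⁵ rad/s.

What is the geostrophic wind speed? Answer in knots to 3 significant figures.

119 knots

Coriolis parameter at 76°S:
f = 2Ω sin φ = 2 × 7.29×10⁻⁵ × sin 76° = 1.41×10⁻⁴ s⁻¹
Pressure gradient: |∂P/∂n| = 1300 Pa / 136000 m = 9.56×10⁻³ Pa/m
Geostrophic balance (pressure-gradient force = Coriolis force):
V_g = (1/(fρ)) |∂P/∂n| = 9.56×10⁻³ / (1.41×10⁻⁴ × 1.10) = 61.4 m/s
Converting: 61.4 m/s × 1.944 = 119 knots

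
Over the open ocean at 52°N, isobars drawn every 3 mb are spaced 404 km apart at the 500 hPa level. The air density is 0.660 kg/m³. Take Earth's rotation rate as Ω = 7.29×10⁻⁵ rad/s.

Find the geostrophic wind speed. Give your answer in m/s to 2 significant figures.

Coriolis parameter at 52°N:
f = 2Ω sin φ = 2 × 7.29×10⁻⁵ × sin 52° = 1.15×10⁻⁴ s⁻¹
Pressure gradient: |∂P/∂n| = 300 Pa / 404000 m = 7.43×10⁻⁴ Pa/m
Geostrophic balance (pressure-gradient force = Coriolis force):
V_g = (1/(fρ)) |∂P/∂n| = 7.43×10⁻⁴ / (1.15×10⁻⁴ × 0.660) = 9.79 m/s

9.8 m/s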